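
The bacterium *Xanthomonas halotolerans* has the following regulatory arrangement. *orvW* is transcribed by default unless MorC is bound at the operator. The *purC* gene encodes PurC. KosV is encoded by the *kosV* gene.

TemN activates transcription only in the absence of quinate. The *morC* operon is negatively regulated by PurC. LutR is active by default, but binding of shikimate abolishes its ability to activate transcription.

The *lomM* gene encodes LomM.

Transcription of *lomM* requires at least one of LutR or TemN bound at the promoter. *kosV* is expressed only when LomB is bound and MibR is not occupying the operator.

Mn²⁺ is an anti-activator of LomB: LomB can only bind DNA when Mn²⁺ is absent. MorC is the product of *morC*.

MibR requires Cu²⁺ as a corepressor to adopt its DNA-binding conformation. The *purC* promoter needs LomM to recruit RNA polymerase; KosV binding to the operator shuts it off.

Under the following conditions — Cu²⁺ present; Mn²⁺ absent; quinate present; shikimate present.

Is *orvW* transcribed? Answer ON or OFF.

OFF

Shikimate is present, so LutR is inactive.
Quinate is present, so TemN is inactive.
No activator is available at the *lomM* promoter, so *lomM* is not transcribed.
So LomM is not produced.
Mn²⁺ is absent, so LomB is active.
Cu²⁺ is present, so MibR is active.
With repressor MibR bound, *kosV* is not transcribed.
So KosV is not produced.
Required activator LomM is absent, so *purC* is not transcribed.
So PurC is not produced.
With no repressor bound, *morC* is transcribed.
So MorC is produced and active.
With repressor MorC bound, *orvW* is not transcribed.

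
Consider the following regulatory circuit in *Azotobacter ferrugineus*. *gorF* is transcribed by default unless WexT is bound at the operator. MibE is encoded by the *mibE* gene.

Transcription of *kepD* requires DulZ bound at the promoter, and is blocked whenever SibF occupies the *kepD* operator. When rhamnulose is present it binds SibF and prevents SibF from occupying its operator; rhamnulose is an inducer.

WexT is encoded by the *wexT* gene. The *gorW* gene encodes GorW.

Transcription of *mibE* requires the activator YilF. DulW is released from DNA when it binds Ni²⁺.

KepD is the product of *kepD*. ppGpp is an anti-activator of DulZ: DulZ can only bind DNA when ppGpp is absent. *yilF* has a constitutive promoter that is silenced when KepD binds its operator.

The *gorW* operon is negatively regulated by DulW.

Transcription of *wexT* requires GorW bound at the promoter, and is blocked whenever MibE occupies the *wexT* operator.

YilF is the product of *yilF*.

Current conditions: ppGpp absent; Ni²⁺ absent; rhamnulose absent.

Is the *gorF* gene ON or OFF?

ppGpp is absent, so DulZ is active.
Rhamnulose is absent, so SibF is active.
With repressor SibF bound, *kepD* is not transcribed.
So KepD is not produced.
With no repressor bound, *yilF* is transcribed.
So YilF is produced and active.
No repressor is bound and YilF is active, so *mibE* is transcribed.
So MibE is produced and active.
Ni²⁺ is absent, so DulW is active.
With repressor DulW bound, *gorW* is not transcribed.
So GorW is not produced.
With repressor MibE bound, *wexT* is not transcribed.
So WexT is not produced.
With no repressor bound, *gorF* is transcribed.

ON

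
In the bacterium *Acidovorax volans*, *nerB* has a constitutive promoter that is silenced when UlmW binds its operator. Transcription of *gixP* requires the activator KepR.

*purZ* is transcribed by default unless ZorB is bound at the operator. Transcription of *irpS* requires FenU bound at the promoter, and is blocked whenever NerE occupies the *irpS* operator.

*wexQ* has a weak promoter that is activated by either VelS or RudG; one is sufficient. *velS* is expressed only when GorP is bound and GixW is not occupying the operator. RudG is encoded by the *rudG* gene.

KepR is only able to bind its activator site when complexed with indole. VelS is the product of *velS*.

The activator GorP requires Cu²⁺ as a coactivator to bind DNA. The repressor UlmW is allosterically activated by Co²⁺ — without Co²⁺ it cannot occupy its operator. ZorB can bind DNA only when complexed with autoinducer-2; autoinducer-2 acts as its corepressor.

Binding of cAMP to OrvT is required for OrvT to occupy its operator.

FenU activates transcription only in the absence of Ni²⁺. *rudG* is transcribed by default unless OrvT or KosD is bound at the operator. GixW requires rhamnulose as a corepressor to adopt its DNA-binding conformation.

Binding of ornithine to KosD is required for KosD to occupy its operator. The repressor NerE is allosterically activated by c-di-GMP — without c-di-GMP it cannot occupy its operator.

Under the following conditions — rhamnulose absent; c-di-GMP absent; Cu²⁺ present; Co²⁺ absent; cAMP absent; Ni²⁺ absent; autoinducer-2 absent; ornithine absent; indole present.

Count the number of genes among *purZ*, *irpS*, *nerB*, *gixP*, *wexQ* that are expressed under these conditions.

5

Autoinducer-2 is absent, so ZorB is inactive.
With no repressor bound, *purZ* is transcribed.
→ *purZ* is ON.
Ni²⁺ is absent, so FenU is active.
c-di-GMP is absent, so NerE is inactive.
No repressor is bound and FenU is active, so *irpS* is transcribed.
→ *irpS* is ON.
Co²⁺ is absent, so UlmW is inactive.
With no repressor bound, *nerB* is transcribed.
→ *nerB* is ON.
Indole is present, so KepR is active.
No repressor is bound and KepR is active, so *gixP* is transcribed.
→ *gixP* is ON.
Rhamnulose is absent, so GixW is inactive.
Cu²⁺ is present, so GorP is active.
No repressor is bound and GorP is active, so *velS* is transcribed.
So VelS is produced and active.
cAMP is absent, so OrvT is inactive.
Ornithine is absent, so KosD is inactive.
With no repressor bound, *rudG* is transcribed.
So RudG is produced and active.
Activator VelS is present, so *wexQ* is transcribed.
→ *wexQ* is ON.
5 of the 5 genes are transcribed.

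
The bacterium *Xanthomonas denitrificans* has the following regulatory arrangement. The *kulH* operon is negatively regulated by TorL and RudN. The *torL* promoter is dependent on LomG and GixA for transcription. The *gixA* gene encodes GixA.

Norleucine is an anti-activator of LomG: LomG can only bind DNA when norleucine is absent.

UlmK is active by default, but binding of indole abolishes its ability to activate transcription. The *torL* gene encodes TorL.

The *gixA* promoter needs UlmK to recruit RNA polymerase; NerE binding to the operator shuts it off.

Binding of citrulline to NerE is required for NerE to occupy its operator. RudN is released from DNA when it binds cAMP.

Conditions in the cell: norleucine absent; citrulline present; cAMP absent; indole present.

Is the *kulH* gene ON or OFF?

Norleucine is absent, so LomG is active.
Citrulline is present, so NerE is active.
Indole is present, so UlmK is inactive.
With repressor NerE bound, *gixA* is not transcribed.
So GixA is not produced.
Required activator GixA is absent, so *torL* is not transcribed.
So TorL is not produced.
cAMP is absent, so RudN is active.
With repressor RudN bound, *kulH* is not transcribed.

OFF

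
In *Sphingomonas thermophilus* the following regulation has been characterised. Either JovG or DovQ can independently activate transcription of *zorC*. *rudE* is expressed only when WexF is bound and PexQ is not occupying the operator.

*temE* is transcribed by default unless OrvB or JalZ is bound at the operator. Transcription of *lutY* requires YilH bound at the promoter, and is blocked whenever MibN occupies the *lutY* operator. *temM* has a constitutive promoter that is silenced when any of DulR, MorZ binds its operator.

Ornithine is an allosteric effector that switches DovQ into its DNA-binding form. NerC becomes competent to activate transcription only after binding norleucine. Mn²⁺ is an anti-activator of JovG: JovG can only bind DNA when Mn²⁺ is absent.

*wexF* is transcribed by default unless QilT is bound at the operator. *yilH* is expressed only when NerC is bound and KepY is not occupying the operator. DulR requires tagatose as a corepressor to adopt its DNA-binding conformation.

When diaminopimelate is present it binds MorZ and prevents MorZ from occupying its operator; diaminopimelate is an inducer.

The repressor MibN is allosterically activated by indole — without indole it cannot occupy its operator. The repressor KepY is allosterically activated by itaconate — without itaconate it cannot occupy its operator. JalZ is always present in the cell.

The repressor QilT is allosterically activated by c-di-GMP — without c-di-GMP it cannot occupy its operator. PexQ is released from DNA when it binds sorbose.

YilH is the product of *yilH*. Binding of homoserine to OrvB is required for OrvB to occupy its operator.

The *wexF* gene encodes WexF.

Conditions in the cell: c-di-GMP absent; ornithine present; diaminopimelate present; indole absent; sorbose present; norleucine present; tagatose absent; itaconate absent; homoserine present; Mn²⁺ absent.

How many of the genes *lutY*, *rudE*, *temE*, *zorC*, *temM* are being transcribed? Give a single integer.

4

Itaconate is absent, so KepY is inactive.
Norleucine is present, so NerC is active.
No repressor is bound and NerC is active, so *yilH* is transcribed.
So YilH is produced and active.
Indole is absent, so MibN is inactive.
No repressor is bound and YilH is active, so *lutY* is transcribed.
→ *lutY* is ON.
c-di-GMP is absent, so QilT is inactive.
With no repressor bound, *wexF* is transcribed.
So WexF is produced and active.
Sorbose is present, so PexQ is inactive.
No repressor is bound and WexF is active, so *rudE* is transcribed.
→ *rudE* is ON.
Homoserine is present, so OrvB is active.
JalZ is produced constitutively and is active.
With repressor OrvB bound, *temE* is not transcribed.
→ *temE* is OFF.
Mn²⁺ is absent, so JovG is active.
Ornithine is present, so DovQ is active.
Activator JovG is present, so *zorC* is transcribed.
→ *zorC* is ON.
Tagatose is absent, so DulR is inactive.
Diaminopimelate is present, so MorZ is inactive.
With no repressor bound, *temM* is transcribed.
→ *temM* is ON.
4 of the 5 genes are transcribed.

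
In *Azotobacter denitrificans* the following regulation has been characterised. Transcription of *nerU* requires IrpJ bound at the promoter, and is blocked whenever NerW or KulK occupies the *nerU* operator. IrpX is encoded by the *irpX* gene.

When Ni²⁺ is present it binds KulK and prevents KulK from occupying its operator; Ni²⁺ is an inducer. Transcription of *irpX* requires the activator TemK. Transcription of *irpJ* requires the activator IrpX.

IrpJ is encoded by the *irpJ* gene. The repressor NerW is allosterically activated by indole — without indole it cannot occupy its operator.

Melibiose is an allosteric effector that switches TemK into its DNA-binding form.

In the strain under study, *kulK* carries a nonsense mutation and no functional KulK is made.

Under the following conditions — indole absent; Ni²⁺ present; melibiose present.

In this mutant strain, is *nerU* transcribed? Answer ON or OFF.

ON

Melibiose is present, so TemK is active.
No repressor is bound and TemK is active, so *irpX* is transcribed.
So IrpX is produced and active.
No repressor is bound and IrpX is active, so *irpJ* is transcribed.
So IrpJ is produced and active.
Indole is absent, so NerW is inactive.
KulK is non-functional in this strain, so it has no effect.
No repressor is bound and IrpJ is active, so *nerU* is transcribed.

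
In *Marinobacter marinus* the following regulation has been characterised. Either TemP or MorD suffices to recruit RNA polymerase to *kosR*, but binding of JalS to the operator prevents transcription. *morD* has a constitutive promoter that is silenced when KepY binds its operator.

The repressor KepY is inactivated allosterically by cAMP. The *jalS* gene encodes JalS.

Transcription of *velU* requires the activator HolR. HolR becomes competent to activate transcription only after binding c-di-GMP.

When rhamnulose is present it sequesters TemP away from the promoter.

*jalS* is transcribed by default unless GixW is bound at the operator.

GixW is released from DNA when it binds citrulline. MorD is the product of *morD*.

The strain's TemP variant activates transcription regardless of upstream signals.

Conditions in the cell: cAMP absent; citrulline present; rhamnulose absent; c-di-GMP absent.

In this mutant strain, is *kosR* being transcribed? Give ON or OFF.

OFF

TemP is constitutively active in this strain.
cAMP is absent, so KepY is active.
With repressor KepY bound, *morD* is not transcribed.
So MorD is not produced.
Citrulline is present, so GixW is inactive.
With no repressor bound, *jalS* is transcribed.
So JalS is produced and active.
With repressor JalS bound, *kosR* is not transcribed.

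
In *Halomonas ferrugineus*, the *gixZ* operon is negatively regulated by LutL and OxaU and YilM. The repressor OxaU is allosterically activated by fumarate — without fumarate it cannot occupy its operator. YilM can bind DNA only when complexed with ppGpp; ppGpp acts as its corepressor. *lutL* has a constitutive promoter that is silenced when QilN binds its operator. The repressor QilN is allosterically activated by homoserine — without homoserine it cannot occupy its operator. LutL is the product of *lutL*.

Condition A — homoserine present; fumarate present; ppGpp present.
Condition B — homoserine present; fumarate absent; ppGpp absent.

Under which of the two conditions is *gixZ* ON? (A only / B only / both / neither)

Condition A:
Homoserine is present, so QilN is active.
With repressor QilN bound, *lutL* is not transcribed.
So LutL is not produced.
Fumarate is present, so OxaU is active.
ppGpp is present, so YilM is active.
With repressor OxaU bound, *gixZ* is not transcribed.
→ *gixZ* is OFF in A.
Condition B:
Homoserine is present, so QilN is active.
With repressor QilN bound, *lutL* is not transcribed.
So LutL is not produced.
Fumarate is absent, so OxaU is inactive.
ppGpp is absent, so YilM is inactive.
With no repressor bound, *gixZ* is transcribed.
→ *gixZ* is ON in B.

B only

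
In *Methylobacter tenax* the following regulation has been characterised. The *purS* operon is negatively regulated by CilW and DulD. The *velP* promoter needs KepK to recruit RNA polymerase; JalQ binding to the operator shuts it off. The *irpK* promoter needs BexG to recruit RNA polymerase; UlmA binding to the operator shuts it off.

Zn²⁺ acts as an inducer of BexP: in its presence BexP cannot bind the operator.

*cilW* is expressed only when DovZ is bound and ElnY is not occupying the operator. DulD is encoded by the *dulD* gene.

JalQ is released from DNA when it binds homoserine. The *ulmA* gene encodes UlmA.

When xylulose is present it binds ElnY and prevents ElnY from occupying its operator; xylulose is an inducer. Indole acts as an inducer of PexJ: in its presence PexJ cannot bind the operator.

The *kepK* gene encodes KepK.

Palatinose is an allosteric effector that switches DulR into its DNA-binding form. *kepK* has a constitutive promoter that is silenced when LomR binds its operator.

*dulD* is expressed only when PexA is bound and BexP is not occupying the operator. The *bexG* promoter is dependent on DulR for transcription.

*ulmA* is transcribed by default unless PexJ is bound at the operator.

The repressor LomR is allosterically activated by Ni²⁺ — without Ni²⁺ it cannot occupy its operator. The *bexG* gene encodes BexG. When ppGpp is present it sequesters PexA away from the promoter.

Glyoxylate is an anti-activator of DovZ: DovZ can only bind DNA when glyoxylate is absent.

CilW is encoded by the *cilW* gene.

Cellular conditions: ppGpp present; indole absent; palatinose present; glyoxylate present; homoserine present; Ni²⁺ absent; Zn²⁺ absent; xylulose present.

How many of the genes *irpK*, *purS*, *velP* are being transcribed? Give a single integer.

3

Palatinose is present, so DulR is active.
No repressor is bound and DulR is active, so *bexG* is transcribed.
So BexG is produced and active.
Indole is absent, so PexJ is active.
With repressor PexJ bound, *ulmA* is not transcribed.
So UlmA is not produced.
No repressor is bound and BexG is active, so *irpK* is transcribed.
→ *irpK* is ON.
Glyoxylate is present, so DovZ is inactive.
Xylulose is present, so ElnY is inactive.
Required activator DovZ is absent, so *cilW* is not transcribed.
So CilW is not produced.
ppGpp is present, so PexA is inactive.
Zn²⁺ is absent, so BexP is active.
With repressor BexP bound, *dulD* is not transcribed.
So DulD is not produced.
With no repressor bound, *purS* is transcribed.
→ *purS* is ON.
Ni²⁺ is absent, so LomR is inactive.
With no repressor bound, *kepK* is transcribed.
So KepK is produced and active.
Homoserine is present, so JalQ is inactive.
No repressor is bound and KepK is active, so *velP* is transcribed.
→ *velP* is ON.
3 of the 3 genes are transcribed.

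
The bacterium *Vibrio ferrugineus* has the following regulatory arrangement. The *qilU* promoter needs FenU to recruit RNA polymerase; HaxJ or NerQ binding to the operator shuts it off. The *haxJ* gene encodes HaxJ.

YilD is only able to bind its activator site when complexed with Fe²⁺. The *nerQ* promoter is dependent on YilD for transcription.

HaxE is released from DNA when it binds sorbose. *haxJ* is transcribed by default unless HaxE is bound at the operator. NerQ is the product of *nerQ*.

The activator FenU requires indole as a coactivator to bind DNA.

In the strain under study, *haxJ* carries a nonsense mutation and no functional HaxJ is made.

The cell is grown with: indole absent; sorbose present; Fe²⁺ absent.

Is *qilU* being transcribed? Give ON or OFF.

OFF

Indole is absent, so FenU is inactive.
HaxJ is non-functional in this strain, so it has no effect.
Fe²⁺ is absent, so YilD is inactive.
Required activator YilD is absent, so *nerQ* is not transcribed.
So NerQ is not produced.
Required activator FenU is absent, so *qilU* is not transcribed.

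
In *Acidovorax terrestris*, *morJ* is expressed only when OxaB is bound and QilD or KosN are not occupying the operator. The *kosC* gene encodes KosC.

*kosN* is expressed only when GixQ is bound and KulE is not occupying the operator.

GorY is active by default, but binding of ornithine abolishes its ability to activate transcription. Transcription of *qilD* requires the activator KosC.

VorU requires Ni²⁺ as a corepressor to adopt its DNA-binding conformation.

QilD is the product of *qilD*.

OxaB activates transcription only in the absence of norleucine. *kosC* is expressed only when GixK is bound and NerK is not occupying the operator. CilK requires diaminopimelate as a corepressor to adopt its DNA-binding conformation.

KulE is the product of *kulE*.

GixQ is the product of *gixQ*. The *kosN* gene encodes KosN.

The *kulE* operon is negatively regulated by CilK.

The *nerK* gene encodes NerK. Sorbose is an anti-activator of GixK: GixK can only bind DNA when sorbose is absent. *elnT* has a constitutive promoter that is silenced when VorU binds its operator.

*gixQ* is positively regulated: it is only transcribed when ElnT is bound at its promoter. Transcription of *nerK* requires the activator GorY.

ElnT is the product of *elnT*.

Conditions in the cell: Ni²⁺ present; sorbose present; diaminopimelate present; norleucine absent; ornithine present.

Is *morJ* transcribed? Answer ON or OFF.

ON

Ornithine is present, so GorY is inactive.
Required activator GorY is absent, so *nerK* is not transcribed.
So NerK is not produced.
Sorbose is present, so GixK is inactive.
Required activator GixK is absent, so *kosC* is not transcribed.
So KosC is not produced.
Required activator KosC is absent, so *qilD* is not transcribed.
So QilD is not produced.
Norleucine is absent, so OxaB is active.
Diaminopimelate is present, so CilK is active.
With repressor CilK bound, *kulE* is not transcribed.
So KulE is not produced.
Ni²⁺ is present, so VorU is active.
With repressor VorU bound, *elnT* is not transcribed.
So ElnT is not produced.
Required activator ElnT is absent, so *gixQ* is not transcribed.
So GixQ is not produced.
Required activator GixQ is absent, so *kosN* is not transcribed.
So KosN is not produced.
No repressor is bound and OxaB is active, so *morJ* is transcribed.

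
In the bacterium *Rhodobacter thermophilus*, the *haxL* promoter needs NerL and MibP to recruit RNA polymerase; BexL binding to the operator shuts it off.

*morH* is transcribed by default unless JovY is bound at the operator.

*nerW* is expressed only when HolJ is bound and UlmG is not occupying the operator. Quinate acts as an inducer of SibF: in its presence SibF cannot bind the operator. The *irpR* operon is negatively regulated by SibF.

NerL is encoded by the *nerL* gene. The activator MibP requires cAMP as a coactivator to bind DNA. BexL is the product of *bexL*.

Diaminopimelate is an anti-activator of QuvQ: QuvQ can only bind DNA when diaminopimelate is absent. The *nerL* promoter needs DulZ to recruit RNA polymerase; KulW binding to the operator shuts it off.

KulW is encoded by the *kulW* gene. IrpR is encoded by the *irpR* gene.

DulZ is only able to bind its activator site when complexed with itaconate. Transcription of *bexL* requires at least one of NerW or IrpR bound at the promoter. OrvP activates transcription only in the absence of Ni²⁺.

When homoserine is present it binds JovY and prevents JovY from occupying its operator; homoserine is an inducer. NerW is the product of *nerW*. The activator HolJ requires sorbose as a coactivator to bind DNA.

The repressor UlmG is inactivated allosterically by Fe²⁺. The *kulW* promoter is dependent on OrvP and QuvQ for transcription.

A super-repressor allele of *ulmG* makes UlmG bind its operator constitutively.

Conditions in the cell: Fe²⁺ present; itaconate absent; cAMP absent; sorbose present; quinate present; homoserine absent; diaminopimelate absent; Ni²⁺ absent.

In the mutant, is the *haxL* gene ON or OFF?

OFF

Itaconate is absent, so DulZ is inactive.
Ni²⁺ is absent, so OrvP is active.
Diaminopimelate is absent, so QuvQ is active.
No repressor is bound and OrvP and QuvQ are active, so *kulW* is transcribed.
So KulW is produced and active.
With repressor KulW bound, *nerL* is not transcribed.
So NerL is not produced.
cAMP is absent, so MibP is inactive.
Sorbose is present, so HolJ is active.
UlmG is constitutively active in this strain.
With repressor UlmG bound, *nerW* is not transcribed.
So NerW is not produced.
Quinate is present, so SibF is inactive.
With no repressor bound, *irpR* is transcribed.
So IrpR is produced and active.
Activator IrpR is present, so *bexL* is transcribed.
So BexL is produced and active.
With repressor BexL bound, *haxL* is not transcribed.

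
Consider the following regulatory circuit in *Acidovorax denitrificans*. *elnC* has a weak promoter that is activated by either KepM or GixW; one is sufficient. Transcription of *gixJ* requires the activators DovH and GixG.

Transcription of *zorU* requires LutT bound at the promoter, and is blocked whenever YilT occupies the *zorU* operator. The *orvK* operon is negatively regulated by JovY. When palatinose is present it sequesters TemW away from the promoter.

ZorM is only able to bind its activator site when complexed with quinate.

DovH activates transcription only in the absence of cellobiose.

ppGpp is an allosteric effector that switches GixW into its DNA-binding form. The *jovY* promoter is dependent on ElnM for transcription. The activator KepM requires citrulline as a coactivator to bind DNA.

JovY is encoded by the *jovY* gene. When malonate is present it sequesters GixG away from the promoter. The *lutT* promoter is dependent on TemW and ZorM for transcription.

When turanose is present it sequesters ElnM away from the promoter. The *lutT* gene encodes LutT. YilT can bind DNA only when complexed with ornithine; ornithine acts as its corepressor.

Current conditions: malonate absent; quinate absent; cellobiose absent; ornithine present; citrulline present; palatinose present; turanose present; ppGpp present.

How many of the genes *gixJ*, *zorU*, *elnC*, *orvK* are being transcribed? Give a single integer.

Cellobiose is absent, so DovH is active.
Malonate is absent, so GixG is active.
No repressor is bound and DovH and GixG are active, so *gixJ* is transcribed.
→ *gixJ* is ON.
Palatinose is present, so TemW is inactive.
Quinate is absent, so ZorM is inactive.
Required activator TemW is absent, so *lutT* is not transcribed.
So LutT is not produced.
Ornithine is present, so YilT is active.
With repressor YilT bound, *zorU* is not transcribed.
→ *zorU* is OFF.
Citrulline is present, so KepM is active.
ppGpp is present, so GixW is active.
Activator KepM is present, so *elnC* is transcribed.
→ *elnC* is ON.
Turanose is present, so ElnM is inactive.
Required activator ElnM is absent, so *jovY* is not transcribed.
So JovY is not produced.
With no repressor bound, *orvK* is transcribed.
→ *orvK* is ON.
3 of the 4 genes are transcribed.

3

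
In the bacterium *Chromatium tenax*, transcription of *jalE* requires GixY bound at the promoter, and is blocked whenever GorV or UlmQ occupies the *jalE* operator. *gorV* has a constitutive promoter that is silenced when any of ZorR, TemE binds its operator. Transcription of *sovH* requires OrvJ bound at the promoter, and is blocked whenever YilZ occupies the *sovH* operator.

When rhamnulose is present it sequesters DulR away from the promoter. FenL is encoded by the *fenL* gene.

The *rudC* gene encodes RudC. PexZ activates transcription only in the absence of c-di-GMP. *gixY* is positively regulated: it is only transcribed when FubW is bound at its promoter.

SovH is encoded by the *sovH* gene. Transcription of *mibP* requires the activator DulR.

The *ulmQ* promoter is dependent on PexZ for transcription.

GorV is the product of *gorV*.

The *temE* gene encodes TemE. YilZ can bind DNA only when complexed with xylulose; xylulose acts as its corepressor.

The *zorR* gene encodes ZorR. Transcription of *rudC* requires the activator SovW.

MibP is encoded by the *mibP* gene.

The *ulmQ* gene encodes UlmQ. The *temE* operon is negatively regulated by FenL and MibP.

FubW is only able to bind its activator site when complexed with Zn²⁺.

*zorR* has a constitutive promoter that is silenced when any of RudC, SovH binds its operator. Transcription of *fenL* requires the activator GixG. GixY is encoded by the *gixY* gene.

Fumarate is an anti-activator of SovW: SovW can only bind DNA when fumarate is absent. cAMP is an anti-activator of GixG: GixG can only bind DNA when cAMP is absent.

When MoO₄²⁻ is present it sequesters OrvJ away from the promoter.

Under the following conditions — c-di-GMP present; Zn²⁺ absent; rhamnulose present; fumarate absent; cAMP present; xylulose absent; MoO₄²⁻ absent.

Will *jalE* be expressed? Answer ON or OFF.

OFF

Fumarate is absent, so SovW is active.
No repressor is bound and SovW is active, so *rudC* is transcribed.
So RudC is produced and active.
Xylulose is absent, so YilZ is inactive.
MoO₄²⁻ is absent, so OrvJ is active.
No repressor is bound and OrvJ is active, so *sovH* is transcribed.
So SovH is produced and active.
With repressor RudC bound, *zorR* is not transcribed.
So ZorR is not produced.
cAMP is present, so GixG is inactive.
Required activator GixG is absent, so *fenL* is not transcribed.
So FenL is not produced.
Rhamnulose is present, so DulR is inactive.
Required activator DulR is absent, so *mibP* is not transcribed.
So MibP is not produced.
With no repressor bound, *temE* is transcribed.
So TemE is produced and active.
With repressor TemE bound, *gorV* is not transcribed.
So GorV is not produced.
Zn²⁺ is absent, so FubW is inactive.
Required activator FubW is absent, so *gixY* is not transcribed.
So GixY is not produced.
c-di-GMP is present, so PexZ is inactive.
Required activator PexZ is absent, so *ulmQ* is not transcribed.
So UlmQ is not produced.
Required activator GixY is absent, so *jalE* is not transcribed.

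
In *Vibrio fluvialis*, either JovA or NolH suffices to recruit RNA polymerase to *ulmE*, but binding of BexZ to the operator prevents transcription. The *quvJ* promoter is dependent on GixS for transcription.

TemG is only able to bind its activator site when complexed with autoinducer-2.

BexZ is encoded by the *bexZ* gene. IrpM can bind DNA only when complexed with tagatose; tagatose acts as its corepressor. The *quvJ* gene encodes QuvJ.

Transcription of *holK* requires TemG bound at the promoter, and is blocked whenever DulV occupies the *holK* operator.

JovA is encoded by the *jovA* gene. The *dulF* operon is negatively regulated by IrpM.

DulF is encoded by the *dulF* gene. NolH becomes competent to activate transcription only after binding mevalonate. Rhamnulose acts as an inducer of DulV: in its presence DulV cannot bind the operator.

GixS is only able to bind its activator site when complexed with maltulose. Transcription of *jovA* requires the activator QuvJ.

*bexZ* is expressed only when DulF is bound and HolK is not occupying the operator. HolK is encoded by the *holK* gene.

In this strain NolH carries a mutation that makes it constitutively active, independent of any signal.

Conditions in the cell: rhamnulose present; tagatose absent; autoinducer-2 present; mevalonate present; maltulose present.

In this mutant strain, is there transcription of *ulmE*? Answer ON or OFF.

Maltulose is present, so GixS is active.
No repressor is bound and GixS is active, so *quvJ* is transcribed.
So QuvJ is produced and active.
No repressor is bound and QuvJ is active, so *jovA* is transcribed.
So JovA is produced and active.
Autoinducer-2 is present, so TemG is active.
Rhamnulose is present, so DulV is inactive.
No repressor is bound and TemG is active, so *holK* is transcribed.
So HolK is produced and active.
Tagatose is absent, so IrpM is inactive.
With no repressor bound, *dulF* is transcribed.
So DulF is produced and active.
With repressor HolK bound, *bexZ* is not transcribed.
So BexZ is not produced.
NolH is constitutively active in this strain.
Activator JovA is present, so *ulmE* is transcribed.

ON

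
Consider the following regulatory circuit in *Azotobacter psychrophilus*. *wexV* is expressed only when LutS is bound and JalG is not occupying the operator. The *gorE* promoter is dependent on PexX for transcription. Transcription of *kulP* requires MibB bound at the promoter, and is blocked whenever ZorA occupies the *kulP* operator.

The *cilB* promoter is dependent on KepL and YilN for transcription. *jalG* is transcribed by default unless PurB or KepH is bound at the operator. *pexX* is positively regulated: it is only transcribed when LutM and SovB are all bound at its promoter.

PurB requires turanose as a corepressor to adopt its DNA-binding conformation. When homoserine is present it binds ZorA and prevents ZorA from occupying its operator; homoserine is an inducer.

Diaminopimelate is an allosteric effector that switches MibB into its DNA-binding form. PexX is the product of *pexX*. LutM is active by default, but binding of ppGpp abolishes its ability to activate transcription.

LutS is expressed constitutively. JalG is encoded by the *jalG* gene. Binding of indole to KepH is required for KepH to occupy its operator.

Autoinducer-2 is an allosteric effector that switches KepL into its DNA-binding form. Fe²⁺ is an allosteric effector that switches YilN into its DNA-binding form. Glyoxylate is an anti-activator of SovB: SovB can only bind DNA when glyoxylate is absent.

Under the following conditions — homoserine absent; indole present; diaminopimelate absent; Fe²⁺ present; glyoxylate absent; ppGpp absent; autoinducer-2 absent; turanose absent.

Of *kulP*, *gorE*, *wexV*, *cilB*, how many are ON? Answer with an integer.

2

Homoserine is absent, so ZorA is active.
Diaminopimelate is absent, so MibB is inactive.
With repressor ZorA bound, *kulP* is not transcribed.
→ *kulP* is OFF.
ppGpp is absent, so LutM is active.
Glyoxylate is absent, so SovB is active.
No repressor is bound and LutM and SovB are active, so *pexX* is transcribed.
So PexX is produced and active.
No repressor is bound and PexX is active, so *gorE* is transcribed.
→ *gorE* is ON.
LutS is produced constitutively and is active.
Turanose is absent, so PurB is inactive.
Indole is present, so KepH is active.
With repressor KepH bound, *jalG* is not transcribed.
So JalG is not produced.
No repressor is bound and LutS is active, so *wexV* is transcribed.
→ *wexV* is ON.
Autoinducer-2 is absent, so KepL is inactive.
Fe²⁺ is present, so YilN is active.
Required activator KepL is absent, so *cilB* is not transcribed.
→ *cilB* is OFF.
2 of the 4 genes are transcribed.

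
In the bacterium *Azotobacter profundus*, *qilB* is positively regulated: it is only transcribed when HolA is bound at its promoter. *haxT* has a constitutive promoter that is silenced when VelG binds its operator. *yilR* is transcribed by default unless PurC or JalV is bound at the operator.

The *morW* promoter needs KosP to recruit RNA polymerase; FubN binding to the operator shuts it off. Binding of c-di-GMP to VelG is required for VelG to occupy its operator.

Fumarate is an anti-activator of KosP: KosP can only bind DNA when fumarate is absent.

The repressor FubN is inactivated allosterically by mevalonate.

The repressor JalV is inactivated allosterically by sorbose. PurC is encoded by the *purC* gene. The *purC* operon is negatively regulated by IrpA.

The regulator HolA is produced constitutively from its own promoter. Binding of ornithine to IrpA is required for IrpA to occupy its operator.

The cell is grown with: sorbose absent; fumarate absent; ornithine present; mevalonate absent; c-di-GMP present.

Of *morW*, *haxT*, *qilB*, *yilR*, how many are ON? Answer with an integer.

Mevalonate is absent, so FubN is active.
Fumarate is absent, so KosP is active.
With repressor FubN bound, *morW* is not transcribed.
→ *morW* is OFF.
c-di-GMP is present, so VelG is active.
With repressor VelG bound, *haxT* is not transcribed.
→ *haxT* is OFF.
HolA is produced constitutively and is active.
No repressor is bound and HolA is active, so *qilB* is transcribed.
→ *qilB* is ON.
Ornithine is present, so IrpA is active.
With repressor IrpA bound, *purC* is not transcribed.
So PurC is not produced.
Sorbose is absent, so JalV is active.
With repressor JalV bound, *yilR* is not transcribed.
→ *yilR* is OFF.
1 of the 4 genes is transcribed.

1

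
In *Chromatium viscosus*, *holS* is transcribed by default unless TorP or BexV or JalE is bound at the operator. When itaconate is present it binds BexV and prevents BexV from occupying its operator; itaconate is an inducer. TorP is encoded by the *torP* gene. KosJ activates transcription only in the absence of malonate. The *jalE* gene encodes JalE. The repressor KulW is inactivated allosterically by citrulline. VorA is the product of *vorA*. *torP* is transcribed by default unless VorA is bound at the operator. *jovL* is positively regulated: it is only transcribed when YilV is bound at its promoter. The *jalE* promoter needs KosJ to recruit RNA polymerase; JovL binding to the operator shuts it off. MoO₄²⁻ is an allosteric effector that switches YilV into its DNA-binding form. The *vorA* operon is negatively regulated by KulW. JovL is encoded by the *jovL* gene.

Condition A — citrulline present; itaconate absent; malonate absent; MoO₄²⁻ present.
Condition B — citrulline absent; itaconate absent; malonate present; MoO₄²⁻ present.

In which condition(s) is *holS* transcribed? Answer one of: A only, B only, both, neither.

neither

Condition A:
Citrulline is present, so KulW is inactive.
With no repressor bound, *vorA* is transcribed.
So VorA is produced and active.
With repressor VorA bound, *torP* is not transcribed.
So TorP is not produced.
Itaconate is absent, so BexV is active.
Malonate is absent, so KosJ is active.
MoO₄²⁻ is present, so YilV is active.
No repressor is bound and YilV is active, so *jovL* is transcribed.
So JovL is produced and active.
With repressor JovL bound, *jalE* is not transcribed.
So JalE is not produced.
With repressor BexV bound, *holS* is not transcribed.
→ *holS* is OFF in A.
Condition B:
Citrulline is absent, so KulW is active.
With repressor KulW bound, *vorA* is not transcribed.
So VorA is not produced.
With no repressor bound, *torP* is transcribed.
So TorP is produced and active.
Itaconate is absent, so BexV is active.
Malonate is present, so KosJ is inactive.
MoO₄²⁻ is present, so YilV is active.
No repressor is bound and YilV is active, so *jovL* is transcribed.
So JovL is produced and active.
With repressor JovL bound, *jalE* is not transcribed.
So JalE is not produced.
With repressor TorP bound, *holS* is not transcribed.
→ *holS* is OFF in B.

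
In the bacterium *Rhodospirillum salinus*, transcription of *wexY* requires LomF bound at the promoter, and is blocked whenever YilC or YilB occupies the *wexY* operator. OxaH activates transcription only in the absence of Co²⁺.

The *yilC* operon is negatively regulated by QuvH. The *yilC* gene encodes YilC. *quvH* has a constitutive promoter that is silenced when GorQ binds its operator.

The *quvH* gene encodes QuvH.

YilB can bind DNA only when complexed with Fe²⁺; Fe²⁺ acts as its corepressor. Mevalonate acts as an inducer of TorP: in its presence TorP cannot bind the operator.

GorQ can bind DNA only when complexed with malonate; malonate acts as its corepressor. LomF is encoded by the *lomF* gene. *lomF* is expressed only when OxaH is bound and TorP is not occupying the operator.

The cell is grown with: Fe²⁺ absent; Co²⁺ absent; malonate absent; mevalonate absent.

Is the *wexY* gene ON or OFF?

OFF

Malonate is absent, so GorQ is inactive.
With no repressor bound, *quvH* is transcribed.
So QuvH is produced and active.
With repressor QuvH bound, *yilC* is not transcribed.
So YilC is not produced.
Co²⁺ is absent, so OxaH is active.
Mevalonate is absent, so TorP is active.
With repressor TorP bound, *lomF* is not transcribed.
So LomF is not produced.
Fe²⁺ is absent, so YilB is inactive.
Required activator LomF is absent, so *wexY* is not transcribed.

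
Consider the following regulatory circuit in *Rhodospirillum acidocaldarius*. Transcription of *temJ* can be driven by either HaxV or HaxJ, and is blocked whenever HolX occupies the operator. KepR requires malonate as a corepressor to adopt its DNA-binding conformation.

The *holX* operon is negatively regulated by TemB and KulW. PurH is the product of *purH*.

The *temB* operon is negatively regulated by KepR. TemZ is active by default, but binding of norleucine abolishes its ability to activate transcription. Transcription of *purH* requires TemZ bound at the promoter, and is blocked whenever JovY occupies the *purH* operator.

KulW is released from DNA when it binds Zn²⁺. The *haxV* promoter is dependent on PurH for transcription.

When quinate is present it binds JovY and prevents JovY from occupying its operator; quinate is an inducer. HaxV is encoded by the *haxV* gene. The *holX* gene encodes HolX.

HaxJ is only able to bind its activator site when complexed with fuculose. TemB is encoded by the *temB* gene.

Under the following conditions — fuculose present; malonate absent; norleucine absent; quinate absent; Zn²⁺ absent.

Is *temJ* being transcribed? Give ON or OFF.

Malonate is absent, so KepR is inactive.
With no repressor bound, *temB* is transcribed.
So TemB is produced and active.
Zn²⁺ is absent, so KulW is active.
With repressor TemB bound, *holX* is not transcribed.
So HolX is not produced.
Norleucine is absent, so TemZ is active.
Quinate is absent, so JovY is active.
With repressor JovY bound, *purH* is not transcribed.
So PurH is not produced.
Required activator PurH is absent, so *haxV* is not transcribed.
So HaxV is not produced.
Fuculose is present, so HaxJ is active.
Activator HaxJ is present, so *temJ* is transcribed.

ON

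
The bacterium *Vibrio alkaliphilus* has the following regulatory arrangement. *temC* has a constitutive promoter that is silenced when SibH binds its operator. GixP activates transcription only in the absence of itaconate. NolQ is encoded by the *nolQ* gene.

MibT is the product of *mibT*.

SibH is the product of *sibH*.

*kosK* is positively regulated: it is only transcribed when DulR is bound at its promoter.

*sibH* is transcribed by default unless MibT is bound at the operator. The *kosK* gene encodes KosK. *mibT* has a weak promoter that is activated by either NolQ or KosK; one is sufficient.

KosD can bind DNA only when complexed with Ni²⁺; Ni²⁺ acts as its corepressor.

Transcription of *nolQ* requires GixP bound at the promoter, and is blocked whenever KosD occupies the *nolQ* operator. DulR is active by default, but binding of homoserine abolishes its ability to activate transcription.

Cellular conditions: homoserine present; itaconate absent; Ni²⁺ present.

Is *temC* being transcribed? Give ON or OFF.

OFF

Itaconate is absent, so GixP is active.
Ni²⁺ is present, so KosD is active.
With repressor KosD bound, *nolQ* is not transcribed.
So NolQ is not produced.
Homoserine is present, so DulR is inactive.
Required activator DulR is absent, so *kosK* is not transcribed.
So KosK is not produced.
No activator is available at the *mibT* promoter, so *mibT* is not transcribed.
So MibT is not produced.
With no repressor bound, *sibH* is transcribed.
So SibH is produced and active.
With repressor SibH bound, *temC* is not transcribed.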